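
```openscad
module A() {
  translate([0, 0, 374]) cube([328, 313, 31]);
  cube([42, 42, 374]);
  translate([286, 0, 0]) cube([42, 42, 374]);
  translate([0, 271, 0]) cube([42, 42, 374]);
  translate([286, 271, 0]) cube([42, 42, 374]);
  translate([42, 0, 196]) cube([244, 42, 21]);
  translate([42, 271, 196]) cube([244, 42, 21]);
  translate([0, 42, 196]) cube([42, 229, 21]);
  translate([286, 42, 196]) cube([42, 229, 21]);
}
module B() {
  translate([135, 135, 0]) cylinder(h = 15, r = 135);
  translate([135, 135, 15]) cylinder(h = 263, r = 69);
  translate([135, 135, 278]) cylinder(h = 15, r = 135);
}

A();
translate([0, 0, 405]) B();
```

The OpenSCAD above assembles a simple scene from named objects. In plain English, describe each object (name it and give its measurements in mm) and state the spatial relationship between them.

A is a four-legged stool. The seat is a 328×313×31 mm slab whose top surface is at z = 405 mm; four square legs, each 42×42 mm in cross-section, run from the floor (z = 0) to the underside of the seat, each flush with a corner of the seat. Four stretchers, 42 mm wide and 21 mm tall, connect adjacent legs with their undersides at z = 196 mm, each running between the inner faces of the legs it joins and aligned with the legs' outer faces on the other axis.

B is a spool: two coaxial disc flanges of radius 135 mm and thickness 15 mm, joined by a core cylinder of radius 69 mm and height 263 mm. The lower flange rests on z = 0 and the three cylinders share a vertical axis.

The spool is on top of the stool.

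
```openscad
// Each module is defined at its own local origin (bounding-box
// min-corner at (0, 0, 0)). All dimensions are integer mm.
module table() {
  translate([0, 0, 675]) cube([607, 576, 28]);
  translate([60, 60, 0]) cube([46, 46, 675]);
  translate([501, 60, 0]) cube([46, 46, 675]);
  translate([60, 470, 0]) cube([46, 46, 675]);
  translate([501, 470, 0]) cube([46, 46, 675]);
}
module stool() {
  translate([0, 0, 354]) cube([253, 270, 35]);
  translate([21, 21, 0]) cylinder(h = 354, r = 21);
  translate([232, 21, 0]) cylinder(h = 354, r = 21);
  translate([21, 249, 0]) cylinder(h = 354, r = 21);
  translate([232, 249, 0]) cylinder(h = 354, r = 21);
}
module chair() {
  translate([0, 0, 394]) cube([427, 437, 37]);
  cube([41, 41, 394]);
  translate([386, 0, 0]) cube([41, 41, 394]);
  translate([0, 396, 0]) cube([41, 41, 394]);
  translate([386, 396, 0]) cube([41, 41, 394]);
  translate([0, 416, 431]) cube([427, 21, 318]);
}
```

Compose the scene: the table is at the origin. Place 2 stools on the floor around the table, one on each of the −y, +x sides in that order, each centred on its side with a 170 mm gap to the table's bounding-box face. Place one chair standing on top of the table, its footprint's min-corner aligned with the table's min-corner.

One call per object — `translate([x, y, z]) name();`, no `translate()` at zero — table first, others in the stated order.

table();
translate([177, -440, 0]) stool();
translate([777, 153, 0]) stool();
translate([0, 0, 703]) chair();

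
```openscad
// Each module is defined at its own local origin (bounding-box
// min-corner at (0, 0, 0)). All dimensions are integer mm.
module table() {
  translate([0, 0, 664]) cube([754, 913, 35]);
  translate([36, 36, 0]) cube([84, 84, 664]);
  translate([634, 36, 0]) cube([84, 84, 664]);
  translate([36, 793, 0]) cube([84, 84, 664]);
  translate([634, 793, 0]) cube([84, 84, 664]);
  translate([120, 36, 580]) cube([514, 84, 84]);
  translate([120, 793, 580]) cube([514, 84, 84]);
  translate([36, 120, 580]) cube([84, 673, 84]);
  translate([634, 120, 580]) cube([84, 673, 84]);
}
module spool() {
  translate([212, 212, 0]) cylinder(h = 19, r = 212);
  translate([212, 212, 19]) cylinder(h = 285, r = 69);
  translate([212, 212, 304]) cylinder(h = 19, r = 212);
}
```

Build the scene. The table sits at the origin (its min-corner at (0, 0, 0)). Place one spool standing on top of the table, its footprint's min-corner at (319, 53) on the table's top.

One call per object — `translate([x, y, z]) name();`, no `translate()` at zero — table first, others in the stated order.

table();
translate([319, 53, 699]) spool();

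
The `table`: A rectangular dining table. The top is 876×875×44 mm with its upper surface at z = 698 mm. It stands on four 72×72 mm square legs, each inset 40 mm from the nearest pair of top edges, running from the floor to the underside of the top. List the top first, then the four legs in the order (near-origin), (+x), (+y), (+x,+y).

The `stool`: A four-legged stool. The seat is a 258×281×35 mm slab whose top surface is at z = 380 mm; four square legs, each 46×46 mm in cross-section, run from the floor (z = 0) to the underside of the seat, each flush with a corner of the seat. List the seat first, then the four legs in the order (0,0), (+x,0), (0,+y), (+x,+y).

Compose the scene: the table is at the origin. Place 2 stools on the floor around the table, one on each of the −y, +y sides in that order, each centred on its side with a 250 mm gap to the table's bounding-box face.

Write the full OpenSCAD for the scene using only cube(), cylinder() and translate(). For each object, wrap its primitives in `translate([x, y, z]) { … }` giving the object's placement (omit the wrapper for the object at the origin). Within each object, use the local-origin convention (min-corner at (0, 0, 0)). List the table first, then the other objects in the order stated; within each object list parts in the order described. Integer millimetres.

translate([0, 0, 654]) cube([876, 875, 44]);
translate([40, 40, 0]) cube([72, 72, 654]);
translate([764, 40, 0]) cube([72, 72, 654]);
translate([40, 763, 0]) cube([72, 72, 654]);
translate([764, 763, 0]) cube([72, 72, 654]);
translate([309, -531, 0]) {
  translate([0, 0, 345]) cube([258, 281, 35]);
  cube([46, 46, 345]);
  translate([212, 0, 0]) cube([46, 46, 345]);
  translate([0, 235, 0]) cube([46, 46, 345]);
  translate([212, 235, 0]) cube([46, 46, 345]);
}
translate([309, 1125, 0]) {
  translate([0, 0, 345]) cube([258, 281, 35]);
  cube([46, 46, 345]);
  translate([212, 0, 0]) cube([46, 46, 345]);
  translate([0, 235, 0]) cube([46, 46, 345]);
  translate([212, 235, 0]) cube([46, 46, 345]);
}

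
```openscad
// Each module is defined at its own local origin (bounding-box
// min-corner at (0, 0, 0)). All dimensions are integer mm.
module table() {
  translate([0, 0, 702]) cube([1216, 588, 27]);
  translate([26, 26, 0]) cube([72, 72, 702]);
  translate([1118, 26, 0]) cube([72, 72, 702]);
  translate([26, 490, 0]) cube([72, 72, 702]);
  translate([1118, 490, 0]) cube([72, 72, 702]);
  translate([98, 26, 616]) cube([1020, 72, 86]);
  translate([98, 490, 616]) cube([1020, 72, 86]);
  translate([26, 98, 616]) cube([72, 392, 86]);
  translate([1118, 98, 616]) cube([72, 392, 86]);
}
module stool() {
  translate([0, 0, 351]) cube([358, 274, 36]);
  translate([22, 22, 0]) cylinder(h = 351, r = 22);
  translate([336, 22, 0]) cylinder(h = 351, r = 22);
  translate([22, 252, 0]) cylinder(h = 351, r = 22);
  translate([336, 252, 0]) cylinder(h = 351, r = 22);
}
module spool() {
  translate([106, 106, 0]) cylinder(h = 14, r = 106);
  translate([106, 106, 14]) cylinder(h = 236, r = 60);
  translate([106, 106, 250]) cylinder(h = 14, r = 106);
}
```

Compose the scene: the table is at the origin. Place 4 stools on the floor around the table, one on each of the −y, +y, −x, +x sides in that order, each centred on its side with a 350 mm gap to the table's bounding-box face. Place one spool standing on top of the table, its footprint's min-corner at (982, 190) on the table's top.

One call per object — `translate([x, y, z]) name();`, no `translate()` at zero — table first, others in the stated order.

table();
translate([429, -624, 0]) stool();
translate([429, 938, 0]) stool();
translate([-708, 157, 0]) stool();
translate([1566, 157, 0]) stool();
translate([982, 190, 729]) spool();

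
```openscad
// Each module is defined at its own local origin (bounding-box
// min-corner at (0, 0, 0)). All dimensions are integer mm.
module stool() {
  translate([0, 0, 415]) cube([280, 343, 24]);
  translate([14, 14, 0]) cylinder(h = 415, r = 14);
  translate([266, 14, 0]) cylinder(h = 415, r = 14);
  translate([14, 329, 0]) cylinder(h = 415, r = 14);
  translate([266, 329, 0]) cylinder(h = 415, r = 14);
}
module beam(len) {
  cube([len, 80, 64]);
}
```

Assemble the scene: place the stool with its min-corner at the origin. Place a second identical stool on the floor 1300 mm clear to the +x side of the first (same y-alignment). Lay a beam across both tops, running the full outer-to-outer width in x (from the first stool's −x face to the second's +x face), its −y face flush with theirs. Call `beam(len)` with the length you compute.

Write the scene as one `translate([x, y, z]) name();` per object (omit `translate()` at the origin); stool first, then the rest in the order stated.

stool();
translate([1580, 0, 0]) stool();
translate([0, 0, 439]) beam(1860);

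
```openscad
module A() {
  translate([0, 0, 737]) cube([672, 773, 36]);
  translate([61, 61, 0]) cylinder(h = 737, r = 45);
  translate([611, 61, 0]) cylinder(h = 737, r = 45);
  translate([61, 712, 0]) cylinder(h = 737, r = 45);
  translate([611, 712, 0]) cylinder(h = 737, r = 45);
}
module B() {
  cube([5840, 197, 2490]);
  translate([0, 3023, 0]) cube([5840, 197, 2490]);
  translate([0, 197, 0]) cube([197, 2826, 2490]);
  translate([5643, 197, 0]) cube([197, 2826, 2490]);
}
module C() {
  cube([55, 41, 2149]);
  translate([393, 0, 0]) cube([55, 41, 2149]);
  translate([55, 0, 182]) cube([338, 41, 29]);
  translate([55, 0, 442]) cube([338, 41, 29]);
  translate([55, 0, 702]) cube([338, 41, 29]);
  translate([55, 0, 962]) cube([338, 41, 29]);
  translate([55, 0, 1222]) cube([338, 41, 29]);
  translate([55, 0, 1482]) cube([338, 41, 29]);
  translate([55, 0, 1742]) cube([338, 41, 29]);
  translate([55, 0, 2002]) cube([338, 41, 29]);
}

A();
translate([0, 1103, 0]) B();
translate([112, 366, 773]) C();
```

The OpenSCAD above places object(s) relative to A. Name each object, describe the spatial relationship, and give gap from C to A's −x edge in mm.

A is a table. B is a house frame. C is a ladder. The house frame is on the floor beside the table on its +y side. The ladder is on top of the table, centred. The gap from the ladder to the table's −x edge is 112 mm.

The ladder's min-x is at 112; the table's min-x is 0; gap = 112 mm.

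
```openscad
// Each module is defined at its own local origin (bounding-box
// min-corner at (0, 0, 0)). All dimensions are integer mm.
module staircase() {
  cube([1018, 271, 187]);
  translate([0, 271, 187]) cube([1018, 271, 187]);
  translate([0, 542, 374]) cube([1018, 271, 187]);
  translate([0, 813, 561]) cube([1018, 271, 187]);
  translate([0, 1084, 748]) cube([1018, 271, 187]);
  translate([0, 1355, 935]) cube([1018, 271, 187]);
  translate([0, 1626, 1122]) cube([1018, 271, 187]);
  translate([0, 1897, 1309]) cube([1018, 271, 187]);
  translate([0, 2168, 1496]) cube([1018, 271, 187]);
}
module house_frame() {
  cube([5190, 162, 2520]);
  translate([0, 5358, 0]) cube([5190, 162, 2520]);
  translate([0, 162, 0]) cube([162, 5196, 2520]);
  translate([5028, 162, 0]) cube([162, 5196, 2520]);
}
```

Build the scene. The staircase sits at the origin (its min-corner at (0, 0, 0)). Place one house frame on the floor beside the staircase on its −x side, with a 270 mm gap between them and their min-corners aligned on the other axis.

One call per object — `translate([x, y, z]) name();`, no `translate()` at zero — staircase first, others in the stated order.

staircase();
translate([-5460, 0, 0]) house_frame();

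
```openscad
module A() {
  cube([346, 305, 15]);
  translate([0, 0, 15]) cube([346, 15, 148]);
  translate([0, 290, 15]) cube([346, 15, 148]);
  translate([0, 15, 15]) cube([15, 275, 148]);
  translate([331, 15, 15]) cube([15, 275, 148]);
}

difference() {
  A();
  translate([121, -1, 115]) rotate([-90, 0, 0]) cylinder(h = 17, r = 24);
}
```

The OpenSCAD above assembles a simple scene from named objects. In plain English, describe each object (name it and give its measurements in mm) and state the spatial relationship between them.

A is an open-topped rectangular box: outside dimensions 346×305×163 mm, with a uniform wall and base thickness of 15 mm. The base is a full 346×305 slab on the floor; four walls sit on top of the base. The front and back walls (the −y and +y sides) span the full width; the two side walls fit between them.

The open box has a circular hole of radius 24 mm through its front wall, centred at (x = 121, z = 115).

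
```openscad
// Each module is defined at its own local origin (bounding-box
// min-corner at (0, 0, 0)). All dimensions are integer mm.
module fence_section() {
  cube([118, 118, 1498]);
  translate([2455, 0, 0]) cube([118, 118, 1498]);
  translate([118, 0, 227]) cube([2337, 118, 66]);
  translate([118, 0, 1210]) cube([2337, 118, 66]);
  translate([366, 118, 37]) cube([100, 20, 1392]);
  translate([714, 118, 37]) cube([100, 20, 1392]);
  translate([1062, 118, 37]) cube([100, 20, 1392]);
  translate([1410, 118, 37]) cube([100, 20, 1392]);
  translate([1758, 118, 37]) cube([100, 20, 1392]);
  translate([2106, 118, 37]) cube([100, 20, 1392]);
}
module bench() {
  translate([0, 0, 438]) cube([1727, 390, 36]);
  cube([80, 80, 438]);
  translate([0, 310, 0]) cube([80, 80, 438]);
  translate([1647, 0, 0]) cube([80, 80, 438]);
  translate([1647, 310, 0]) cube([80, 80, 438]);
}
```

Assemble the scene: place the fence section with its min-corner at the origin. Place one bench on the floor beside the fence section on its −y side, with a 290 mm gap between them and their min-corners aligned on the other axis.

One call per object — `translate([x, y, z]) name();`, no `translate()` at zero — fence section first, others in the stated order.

fence_section();
translate([0, -680, 0]) bench();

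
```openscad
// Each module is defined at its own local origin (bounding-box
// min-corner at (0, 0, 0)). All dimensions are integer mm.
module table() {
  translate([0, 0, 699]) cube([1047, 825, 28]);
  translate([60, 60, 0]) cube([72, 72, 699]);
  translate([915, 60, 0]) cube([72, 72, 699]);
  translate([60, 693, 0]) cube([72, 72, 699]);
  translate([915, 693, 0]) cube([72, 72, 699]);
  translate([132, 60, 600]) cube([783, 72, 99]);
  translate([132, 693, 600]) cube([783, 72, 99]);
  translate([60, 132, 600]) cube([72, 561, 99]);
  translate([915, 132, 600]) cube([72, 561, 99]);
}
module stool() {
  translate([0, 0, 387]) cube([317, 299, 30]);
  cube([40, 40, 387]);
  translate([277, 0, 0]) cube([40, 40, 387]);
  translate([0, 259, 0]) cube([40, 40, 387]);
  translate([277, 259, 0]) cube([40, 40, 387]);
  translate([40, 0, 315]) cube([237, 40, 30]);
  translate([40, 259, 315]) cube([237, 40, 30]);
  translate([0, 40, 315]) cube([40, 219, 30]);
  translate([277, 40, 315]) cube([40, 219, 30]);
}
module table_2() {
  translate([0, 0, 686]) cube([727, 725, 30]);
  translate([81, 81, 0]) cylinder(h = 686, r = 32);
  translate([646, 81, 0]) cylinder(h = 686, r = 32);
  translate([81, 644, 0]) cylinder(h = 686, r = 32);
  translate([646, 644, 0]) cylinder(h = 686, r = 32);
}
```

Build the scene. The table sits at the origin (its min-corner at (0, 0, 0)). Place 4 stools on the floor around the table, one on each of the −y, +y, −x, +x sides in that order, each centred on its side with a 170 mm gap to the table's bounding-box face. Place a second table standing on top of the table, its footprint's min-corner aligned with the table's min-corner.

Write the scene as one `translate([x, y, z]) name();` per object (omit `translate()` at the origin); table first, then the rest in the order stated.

table();
translate([365, -469, 0]) stool();
translate([365, 995, 0]) stool();
translate([-487, 263, 0]) stool();
translate([1217, 263, 0]) stool();
translate([0, 0, 727]) table_2();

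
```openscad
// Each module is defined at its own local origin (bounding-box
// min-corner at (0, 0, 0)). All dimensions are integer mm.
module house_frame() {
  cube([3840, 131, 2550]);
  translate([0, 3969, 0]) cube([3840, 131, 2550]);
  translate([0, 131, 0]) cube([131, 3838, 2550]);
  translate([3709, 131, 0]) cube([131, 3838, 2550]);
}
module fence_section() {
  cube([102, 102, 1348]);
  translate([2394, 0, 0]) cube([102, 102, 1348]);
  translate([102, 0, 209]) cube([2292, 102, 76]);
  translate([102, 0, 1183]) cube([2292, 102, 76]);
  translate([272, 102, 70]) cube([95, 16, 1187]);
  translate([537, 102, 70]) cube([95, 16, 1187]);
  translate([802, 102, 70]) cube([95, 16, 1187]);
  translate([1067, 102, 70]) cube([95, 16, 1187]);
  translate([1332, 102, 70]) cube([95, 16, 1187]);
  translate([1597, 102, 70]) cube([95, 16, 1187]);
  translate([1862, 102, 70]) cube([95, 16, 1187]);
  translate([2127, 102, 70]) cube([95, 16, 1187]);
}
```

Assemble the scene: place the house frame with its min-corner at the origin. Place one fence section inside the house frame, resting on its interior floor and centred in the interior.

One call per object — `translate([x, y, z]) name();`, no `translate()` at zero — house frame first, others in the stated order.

house_frame();
translate([672, 1991, 0]) fence_section();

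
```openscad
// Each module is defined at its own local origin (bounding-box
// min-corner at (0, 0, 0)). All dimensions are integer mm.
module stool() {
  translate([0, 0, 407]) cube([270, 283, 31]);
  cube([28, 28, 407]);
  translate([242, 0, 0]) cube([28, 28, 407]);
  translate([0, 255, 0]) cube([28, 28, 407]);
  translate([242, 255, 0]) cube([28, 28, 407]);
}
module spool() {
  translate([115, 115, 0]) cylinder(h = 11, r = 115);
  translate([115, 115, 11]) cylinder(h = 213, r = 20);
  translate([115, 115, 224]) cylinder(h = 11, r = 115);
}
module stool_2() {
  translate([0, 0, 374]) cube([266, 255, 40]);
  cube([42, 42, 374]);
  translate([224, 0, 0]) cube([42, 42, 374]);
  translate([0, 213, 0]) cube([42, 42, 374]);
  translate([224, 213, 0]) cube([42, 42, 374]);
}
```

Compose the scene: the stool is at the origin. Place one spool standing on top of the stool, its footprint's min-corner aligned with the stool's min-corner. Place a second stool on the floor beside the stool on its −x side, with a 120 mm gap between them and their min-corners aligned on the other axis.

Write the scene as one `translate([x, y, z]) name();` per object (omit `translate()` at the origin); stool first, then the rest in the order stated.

stool();
translate([0, 0, 438]) spool();
translate([-386, 0, 0]) stool_2();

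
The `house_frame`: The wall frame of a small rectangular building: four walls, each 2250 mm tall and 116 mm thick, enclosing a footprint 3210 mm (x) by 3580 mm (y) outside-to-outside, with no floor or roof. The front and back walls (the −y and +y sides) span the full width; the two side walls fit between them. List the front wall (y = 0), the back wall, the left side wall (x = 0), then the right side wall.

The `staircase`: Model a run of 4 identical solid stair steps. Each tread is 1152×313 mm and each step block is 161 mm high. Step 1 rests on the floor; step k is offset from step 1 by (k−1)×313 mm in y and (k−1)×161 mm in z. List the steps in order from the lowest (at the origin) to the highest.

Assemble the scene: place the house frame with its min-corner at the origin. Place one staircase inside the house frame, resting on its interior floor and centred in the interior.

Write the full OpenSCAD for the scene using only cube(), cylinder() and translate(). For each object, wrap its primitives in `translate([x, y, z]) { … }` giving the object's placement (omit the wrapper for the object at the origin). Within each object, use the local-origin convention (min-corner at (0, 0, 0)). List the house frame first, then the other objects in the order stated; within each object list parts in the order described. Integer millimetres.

cube([3210, 116, 2250]);
translate([0, 3464, 0]) cube([3210, 116, 2250]);
translate([0, 116, 0]) cube([116, 3348, 2250]);
translate([3094, 116, 0]) cube([116, 3348, 2250]);
translate([1029, 1164, 0]) {
  cube([1152, 313, 161]);
  translate([0, 313, 161]) cube([1152, 313, 161]);
  translate([0, 626, 322]) cube([1152, 313, 161]);
  translate([0, 939, 483]) cube([1152, 313, 161]);
}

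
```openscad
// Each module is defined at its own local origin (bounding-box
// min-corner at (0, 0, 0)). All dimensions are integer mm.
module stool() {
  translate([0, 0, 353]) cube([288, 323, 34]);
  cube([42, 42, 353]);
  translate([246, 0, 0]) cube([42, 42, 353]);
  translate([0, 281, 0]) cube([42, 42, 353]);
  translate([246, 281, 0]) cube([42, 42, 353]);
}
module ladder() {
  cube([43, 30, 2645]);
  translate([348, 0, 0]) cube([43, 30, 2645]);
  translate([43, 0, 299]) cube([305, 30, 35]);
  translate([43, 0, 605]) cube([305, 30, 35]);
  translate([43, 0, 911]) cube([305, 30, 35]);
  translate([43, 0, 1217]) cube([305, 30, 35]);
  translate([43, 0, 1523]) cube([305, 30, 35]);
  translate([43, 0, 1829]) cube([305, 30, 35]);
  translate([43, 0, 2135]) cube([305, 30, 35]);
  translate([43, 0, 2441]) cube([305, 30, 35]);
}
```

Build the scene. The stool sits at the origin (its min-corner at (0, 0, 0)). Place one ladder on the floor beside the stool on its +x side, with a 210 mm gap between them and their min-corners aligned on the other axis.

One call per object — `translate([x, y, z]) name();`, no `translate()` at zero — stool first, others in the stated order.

stool();
translate([498, 0, 0]) ladder();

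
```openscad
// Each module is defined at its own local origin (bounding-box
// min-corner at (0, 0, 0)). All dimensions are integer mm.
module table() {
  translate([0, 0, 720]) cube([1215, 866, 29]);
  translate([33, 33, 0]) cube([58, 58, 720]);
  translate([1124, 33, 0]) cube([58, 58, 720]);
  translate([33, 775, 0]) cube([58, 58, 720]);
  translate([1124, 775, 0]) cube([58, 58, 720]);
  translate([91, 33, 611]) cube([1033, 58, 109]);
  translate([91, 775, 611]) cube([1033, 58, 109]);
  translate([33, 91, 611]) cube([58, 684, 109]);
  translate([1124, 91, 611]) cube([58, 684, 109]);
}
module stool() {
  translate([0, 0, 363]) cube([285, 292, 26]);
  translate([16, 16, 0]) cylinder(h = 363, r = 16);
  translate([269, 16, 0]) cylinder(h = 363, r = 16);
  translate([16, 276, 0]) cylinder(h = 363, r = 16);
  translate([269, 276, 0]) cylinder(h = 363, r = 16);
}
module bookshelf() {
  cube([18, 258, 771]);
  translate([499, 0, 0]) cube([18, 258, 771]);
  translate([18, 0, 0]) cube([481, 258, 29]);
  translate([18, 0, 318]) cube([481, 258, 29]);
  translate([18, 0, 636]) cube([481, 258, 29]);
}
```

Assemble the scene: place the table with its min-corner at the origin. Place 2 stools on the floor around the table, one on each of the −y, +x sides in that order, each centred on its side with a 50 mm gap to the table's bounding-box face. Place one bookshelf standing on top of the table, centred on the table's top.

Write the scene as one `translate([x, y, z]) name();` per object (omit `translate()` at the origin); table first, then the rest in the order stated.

table();
translate([465, -342, 0]) stool();
translate([1265, 287, 0]) stool();
translate([349, 304, 749]) bookshelf();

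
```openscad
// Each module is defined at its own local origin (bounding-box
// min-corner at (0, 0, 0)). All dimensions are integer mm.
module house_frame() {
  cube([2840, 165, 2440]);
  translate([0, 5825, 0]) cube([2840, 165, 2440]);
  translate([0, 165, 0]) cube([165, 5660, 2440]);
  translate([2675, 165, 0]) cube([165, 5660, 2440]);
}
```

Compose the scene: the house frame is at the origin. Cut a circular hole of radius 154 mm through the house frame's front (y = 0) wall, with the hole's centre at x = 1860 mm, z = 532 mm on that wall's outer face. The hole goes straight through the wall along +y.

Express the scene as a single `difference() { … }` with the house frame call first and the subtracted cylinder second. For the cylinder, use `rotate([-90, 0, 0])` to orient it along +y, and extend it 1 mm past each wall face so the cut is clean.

difference() {
  house_frame();
  translate([1860, -1, 532]) rotate([-90, 0, 0]) cylinder(h = 167, r = 154);
}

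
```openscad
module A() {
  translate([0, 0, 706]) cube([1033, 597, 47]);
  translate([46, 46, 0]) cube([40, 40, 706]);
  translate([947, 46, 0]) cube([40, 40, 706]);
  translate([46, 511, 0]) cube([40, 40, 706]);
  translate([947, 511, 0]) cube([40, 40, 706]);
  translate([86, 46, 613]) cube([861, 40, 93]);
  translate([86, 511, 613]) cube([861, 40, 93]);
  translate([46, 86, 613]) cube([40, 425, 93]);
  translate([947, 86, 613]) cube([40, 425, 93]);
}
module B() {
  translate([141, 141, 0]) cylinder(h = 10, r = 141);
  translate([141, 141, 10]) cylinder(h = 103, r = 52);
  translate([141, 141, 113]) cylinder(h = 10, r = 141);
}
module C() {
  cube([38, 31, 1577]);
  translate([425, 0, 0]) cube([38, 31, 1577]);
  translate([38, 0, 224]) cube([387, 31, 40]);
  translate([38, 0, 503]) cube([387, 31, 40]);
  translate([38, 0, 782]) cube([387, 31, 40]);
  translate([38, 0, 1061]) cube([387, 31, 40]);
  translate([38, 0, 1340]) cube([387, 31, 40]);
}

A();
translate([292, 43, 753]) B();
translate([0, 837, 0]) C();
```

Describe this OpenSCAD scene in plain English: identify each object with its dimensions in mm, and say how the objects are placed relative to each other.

A is a rectangular dining table. The top is 1033×597×47 mm with its upper surface at z = 753 mm. It stands on four 40×40 mm square legs, each inset 46 mm from the nearest pair of top edges, running from the floor to the underside of the top. Four apron rails, 40 mm thick and 93 mm tall, run between adjacent legs with their top edges flush with the underside of the top and their outer faces flush with the legs' outer faces.

B is a spool: two coaxial disc flanges of radius 141 mm and thickness 10 mm, joined by a core cylinder of radius 52 mm and height 103 mm. The lower flange rests on z = 0 and the three cylinders share a vertical axis.

C is a straight ladder. Two 38×31 mm vertical rails, 1577 mm tall, stand 463 mm apart (outside-to-outside) with their front faces coplanar on the −y side. 5 rungs, each 31 mm deep and 40 mm tall, span between the inner faces of the rails, front faces flush with the rails. The lowest rung's underside is at z = 224 mm and rungs are spaced 279 mm apart (underside to underside).

The spool is on top of the table. The ladder is on the floor beside the table on its +y side.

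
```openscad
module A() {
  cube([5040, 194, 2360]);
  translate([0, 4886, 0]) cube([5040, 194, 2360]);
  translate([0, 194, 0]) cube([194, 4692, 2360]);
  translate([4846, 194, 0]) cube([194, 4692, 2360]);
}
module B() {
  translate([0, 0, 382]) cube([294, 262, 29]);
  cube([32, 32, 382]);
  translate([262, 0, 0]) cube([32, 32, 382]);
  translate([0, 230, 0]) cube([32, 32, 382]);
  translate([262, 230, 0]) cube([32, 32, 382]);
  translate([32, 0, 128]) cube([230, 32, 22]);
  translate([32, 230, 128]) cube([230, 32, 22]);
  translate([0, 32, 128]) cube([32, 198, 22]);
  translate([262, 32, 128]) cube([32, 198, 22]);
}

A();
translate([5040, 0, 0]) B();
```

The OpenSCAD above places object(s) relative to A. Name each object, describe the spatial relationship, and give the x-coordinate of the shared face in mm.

The house frame's +x face and the stool's −x face are both at x = 5040 mm.

A is a house frame. B is a stool. The stool is against the house frame's +x side, with their −y faces flush. The x-coordinate of the shared face is 5040 mm.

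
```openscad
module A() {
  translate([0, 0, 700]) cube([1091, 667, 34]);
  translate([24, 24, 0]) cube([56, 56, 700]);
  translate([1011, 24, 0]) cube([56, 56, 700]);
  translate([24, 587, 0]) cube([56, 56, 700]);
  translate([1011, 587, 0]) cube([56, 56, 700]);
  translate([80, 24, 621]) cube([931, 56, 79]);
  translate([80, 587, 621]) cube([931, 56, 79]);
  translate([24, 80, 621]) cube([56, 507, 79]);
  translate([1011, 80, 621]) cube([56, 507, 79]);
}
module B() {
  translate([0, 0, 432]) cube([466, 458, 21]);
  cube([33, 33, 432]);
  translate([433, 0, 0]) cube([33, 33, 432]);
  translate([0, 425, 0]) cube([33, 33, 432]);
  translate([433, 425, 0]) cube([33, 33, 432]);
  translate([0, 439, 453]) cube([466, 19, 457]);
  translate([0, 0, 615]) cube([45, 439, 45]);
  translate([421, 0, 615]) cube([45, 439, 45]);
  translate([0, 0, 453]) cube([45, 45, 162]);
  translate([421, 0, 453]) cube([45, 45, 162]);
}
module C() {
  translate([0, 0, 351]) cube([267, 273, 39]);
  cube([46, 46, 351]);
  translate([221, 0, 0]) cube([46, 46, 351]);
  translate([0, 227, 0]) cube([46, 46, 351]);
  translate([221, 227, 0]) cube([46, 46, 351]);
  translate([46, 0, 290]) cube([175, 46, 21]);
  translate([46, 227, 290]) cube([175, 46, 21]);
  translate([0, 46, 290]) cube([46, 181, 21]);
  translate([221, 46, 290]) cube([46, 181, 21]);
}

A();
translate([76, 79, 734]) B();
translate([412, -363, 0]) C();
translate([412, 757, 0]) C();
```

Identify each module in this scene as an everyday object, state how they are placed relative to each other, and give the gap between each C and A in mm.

Each stool's nearest face is 90 mm from the table's bounding box.

A is a table. B is a chair. C is a stool. The chair is on top of the table. Two stools sit around the table at the −y, +y sides. The gap between each stool and the table is 90 mm.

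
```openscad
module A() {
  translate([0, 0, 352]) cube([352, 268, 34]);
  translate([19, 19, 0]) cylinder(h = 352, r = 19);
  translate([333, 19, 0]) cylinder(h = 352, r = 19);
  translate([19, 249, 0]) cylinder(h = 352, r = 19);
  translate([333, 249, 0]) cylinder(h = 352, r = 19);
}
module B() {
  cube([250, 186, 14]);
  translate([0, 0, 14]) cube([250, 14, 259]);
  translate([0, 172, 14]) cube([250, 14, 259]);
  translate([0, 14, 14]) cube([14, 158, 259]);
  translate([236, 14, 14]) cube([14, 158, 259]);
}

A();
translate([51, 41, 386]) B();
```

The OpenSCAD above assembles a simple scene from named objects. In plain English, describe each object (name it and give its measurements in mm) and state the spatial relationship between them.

A is a four-legged stool. The seat is a 352×268×34 mm slab whose top surface is at z = 386 mm; four round legs, each 38 mm in diameter, run from the floor (z = 0) to the underside of the seat, each leg's axis is inset half a diameter from the nearest pair of seat edges (so the leg's bounding box is flush with the corner).

B is an open storage box with external size 250×186×273 mm and wall thickness 14 mm (the base is also 14 mm thick). The base covers the whole footprint; the four walls stand on the base, with the y-facing walls full-width and the x-facing walls fitting between their inner faces.

The open box is on top of the stool, centred.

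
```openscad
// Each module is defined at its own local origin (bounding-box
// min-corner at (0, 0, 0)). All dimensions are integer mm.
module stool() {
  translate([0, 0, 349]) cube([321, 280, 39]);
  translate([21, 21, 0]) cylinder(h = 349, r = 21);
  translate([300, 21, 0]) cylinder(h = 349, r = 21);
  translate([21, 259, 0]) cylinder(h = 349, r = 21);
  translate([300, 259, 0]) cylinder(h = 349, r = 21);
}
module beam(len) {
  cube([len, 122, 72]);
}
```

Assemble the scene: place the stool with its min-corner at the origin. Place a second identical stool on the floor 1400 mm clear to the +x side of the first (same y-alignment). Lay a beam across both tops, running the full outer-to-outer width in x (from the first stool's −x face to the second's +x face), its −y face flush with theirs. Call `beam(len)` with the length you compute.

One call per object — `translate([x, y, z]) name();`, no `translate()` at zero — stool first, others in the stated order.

stool();
translate([1721, 0, 0]) stool();
translate([0, 0, 388]) beam(2042);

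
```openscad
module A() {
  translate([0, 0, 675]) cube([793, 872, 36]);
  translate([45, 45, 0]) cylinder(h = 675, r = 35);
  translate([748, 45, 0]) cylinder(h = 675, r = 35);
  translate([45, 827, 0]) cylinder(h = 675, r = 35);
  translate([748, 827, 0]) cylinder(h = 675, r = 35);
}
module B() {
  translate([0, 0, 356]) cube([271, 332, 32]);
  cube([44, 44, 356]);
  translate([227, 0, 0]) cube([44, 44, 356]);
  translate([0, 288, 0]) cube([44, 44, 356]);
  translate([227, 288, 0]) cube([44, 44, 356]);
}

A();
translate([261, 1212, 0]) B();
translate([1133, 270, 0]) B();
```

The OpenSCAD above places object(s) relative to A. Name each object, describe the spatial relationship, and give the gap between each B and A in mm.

A is a table. B is a stool. Two stools sit around the table at the +y, +x sides. The gap between each stool and the table is 340 mm.

Each stool's nearest face is 340 mm from the table's bounding box.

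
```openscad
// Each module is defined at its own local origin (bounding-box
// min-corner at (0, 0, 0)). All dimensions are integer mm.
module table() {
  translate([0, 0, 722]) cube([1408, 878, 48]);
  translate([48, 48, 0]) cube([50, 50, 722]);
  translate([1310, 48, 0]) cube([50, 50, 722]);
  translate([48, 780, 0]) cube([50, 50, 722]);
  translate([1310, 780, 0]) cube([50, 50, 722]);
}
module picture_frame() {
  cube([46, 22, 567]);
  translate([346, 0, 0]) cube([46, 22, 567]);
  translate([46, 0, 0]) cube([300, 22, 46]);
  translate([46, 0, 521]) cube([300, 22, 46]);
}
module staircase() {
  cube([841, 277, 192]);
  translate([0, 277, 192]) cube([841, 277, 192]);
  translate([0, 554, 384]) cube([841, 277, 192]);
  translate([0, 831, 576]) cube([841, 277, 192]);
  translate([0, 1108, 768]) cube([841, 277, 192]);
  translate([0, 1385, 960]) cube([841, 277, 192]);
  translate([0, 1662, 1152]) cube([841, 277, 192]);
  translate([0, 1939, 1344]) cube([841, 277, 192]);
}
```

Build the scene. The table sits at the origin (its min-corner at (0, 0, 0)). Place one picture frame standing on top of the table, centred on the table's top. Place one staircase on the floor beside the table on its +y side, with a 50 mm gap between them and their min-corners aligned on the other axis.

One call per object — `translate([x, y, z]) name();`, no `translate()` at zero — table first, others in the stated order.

table();
translate([508, 428, 770]) picture_frame();
translate([0, 928, 0]) staircase();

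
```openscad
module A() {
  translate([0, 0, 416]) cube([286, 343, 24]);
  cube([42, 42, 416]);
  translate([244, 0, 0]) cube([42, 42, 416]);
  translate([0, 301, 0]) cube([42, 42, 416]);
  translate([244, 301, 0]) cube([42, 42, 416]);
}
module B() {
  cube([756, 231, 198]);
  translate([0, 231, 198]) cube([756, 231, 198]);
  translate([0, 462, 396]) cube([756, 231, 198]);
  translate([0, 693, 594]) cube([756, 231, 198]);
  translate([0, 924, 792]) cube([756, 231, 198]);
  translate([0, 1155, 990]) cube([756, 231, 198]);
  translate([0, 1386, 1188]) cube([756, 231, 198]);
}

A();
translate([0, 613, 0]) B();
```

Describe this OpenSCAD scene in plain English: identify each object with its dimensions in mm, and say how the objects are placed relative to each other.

A is a simple wooden stool: a rectangular seat 286 mm (x) by 343 mm (y), 24 mm thick, top face at z = 440 mm, on four square legs, each 42×42 mm in cross-section. The legs rest on z = 0, each flush with a corner of the seat.

B is a straight staircase of 7 solid steps. Each step is 756 mm wide (x), 231 mm deep (y, the going) and 198 mm tall (the rise). The first step rests on the floor; each subsequent step sits one going further in +y and one rise higher in +z, directly behind and above the previous step with no overlap.

The staircase is on the floor beside the stool on its +y side.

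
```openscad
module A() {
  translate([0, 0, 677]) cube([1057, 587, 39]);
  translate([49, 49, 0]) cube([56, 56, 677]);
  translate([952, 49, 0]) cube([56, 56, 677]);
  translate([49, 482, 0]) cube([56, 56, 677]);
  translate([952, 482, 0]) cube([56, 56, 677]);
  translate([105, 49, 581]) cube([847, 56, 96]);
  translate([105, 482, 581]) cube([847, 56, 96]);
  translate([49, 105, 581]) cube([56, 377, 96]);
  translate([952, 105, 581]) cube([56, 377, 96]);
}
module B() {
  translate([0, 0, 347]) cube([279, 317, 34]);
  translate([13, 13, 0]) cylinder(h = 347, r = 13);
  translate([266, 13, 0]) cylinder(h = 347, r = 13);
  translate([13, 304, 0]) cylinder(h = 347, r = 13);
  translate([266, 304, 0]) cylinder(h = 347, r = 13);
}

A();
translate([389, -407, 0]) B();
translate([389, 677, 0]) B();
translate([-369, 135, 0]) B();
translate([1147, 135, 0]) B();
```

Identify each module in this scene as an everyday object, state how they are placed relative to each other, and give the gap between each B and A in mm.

A is a table. B is a stool. Four stools sit around the table at the −y, +y, −x, +x sides. The gap between each stool and the table is 90 mm.

Each stool's nearest face is 90 mm from the table's bounding box.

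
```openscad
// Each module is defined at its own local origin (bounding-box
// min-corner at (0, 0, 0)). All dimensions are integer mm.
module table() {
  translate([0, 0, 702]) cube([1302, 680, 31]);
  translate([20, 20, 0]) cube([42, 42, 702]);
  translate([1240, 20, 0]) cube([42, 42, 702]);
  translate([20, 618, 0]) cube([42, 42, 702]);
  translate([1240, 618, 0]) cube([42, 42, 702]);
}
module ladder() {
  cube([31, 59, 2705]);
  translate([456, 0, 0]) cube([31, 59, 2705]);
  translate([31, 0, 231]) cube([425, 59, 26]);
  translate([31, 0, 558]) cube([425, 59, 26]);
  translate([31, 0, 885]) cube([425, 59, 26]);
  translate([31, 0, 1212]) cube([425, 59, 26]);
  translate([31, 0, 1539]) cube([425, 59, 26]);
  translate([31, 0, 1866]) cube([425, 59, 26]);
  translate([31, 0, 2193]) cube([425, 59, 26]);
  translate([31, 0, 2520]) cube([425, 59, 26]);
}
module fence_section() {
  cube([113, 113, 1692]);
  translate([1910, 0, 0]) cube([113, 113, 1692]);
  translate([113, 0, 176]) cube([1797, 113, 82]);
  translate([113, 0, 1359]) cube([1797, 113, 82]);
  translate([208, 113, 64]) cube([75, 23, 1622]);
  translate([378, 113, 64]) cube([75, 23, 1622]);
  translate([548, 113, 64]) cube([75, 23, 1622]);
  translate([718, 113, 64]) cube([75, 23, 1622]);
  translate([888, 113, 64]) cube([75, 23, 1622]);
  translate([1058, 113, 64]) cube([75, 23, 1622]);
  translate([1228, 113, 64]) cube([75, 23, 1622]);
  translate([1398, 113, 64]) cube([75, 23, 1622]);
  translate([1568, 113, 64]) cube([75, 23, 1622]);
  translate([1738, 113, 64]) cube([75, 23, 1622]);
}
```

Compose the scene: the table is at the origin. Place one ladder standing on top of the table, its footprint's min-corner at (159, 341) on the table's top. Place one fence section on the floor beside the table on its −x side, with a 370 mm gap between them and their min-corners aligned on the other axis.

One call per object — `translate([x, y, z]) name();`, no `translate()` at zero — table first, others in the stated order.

table();
translate([159, 341, 733]) ladder();
translate([-2393, 0, 0]) fence_section();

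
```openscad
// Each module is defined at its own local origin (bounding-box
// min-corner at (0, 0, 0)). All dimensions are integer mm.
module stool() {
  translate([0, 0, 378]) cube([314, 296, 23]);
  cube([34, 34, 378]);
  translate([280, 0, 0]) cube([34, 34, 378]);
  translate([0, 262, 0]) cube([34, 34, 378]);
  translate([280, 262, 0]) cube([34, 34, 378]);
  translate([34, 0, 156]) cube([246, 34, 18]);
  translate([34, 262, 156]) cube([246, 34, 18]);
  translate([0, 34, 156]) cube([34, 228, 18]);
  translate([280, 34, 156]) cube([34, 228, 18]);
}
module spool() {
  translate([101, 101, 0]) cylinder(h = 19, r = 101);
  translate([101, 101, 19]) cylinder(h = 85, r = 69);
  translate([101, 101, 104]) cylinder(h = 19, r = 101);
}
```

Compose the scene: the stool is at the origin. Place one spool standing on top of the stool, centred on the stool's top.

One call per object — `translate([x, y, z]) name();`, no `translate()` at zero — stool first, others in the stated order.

stool();
translate([56, 47, 401]) spool();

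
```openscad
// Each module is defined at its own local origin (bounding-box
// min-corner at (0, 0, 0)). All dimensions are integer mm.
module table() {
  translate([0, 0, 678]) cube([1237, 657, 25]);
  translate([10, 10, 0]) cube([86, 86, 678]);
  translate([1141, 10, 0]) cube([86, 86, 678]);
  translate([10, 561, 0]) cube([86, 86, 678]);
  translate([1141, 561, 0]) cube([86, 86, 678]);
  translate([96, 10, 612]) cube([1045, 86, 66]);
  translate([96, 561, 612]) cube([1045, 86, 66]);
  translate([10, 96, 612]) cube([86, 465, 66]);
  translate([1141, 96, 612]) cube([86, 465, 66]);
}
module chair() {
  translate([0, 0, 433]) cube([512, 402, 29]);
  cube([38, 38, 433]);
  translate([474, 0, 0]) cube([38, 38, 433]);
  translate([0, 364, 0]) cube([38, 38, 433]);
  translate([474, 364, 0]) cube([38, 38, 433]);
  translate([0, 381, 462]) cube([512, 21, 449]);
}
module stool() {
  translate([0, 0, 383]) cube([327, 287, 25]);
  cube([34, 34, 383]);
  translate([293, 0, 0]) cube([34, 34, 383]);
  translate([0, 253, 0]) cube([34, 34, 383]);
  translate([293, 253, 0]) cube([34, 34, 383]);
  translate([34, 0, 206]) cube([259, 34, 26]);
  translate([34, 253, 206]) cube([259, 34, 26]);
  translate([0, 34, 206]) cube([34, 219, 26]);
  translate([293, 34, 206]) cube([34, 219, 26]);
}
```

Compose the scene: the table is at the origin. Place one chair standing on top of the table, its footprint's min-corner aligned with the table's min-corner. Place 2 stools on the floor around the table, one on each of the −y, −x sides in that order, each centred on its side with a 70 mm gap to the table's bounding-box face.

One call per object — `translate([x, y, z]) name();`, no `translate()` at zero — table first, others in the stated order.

table();
translate([0, 0, 703]) chair();
translate([455, -357, 0]) stool();
translate([-397, 185, 0]) stool();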